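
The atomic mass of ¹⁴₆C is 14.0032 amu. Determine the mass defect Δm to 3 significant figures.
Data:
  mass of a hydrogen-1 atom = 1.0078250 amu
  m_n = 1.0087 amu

Mass of separated nucleons = 6(1.0078250) + 8(1.0087) = 6.0469500 + 8.0696 = 14.1165500 amu
The mass defect is 14.1165500 − 14.0032 = 0.1133500 amu.

0.113 amu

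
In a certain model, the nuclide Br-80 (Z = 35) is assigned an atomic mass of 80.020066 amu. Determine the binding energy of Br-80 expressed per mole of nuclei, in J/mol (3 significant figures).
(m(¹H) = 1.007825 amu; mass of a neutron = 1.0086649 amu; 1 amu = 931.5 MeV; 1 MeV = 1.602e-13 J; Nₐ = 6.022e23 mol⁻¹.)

5.78e+13 J/mol

Z = 35, so N = A − Z = 80 − 35 = 45.
Σm = 35·m(¹H) + 45·m_n = 35.273875 + 45.3899205 = 80.6637955 amu
The mass defect is 80.6637955 − 80.020066 = 0.6437295 amu.
Converting to energy: 0.6437295 amu × 931.5 MeV/amu = 599.634 MeV
Per nucleus in joules: 599.634 MeV × 1.602e-13 J/MeV = 9.6061e-11 J
Per mole: 9.6061e-11 J × 6.022e23 mol⁻¹ = 5.7848e+13 J/mol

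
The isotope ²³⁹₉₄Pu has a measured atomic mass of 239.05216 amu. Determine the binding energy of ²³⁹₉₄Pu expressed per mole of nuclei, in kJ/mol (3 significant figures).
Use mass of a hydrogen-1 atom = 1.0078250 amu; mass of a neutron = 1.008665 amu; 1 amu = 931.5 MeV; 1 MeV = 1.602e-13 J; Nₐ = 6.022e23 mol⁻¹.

Σm = 94·m(¹H) + 145·m_n = 94.7355500 + 146.256425 = 240.9919750 amu
The mass defect is 240.9919750 − 239.05216 = 1.9398150 amu.
Binding energy = Δm·c² = 1.9398150 × 931.5 MeV/amu = 1806.94 MeV
Per nucleus in joules: 1806.94 MeV × 1.602e-13 J/MeV = 2.8947e-10 J
Per mole: 2.8947e-10 J × 6.022e23 mol⁻¹ = 1.7432e+14 J/mol

1.74e+11 kJ/mol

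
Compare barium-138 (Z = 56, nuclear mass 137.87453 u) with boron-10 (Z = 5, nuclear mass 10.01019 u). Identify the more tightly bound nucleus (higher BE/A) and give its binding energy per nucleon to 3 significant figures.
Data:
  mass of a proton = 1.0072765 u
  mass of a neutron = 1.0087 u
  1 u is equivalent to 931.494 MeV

barium-138: Σm = 56(1.0072765) + 82(1.0087) = 139.1208840 u; Δm = 1.2463540 u; E_B = 1161.0 MeV; E_B/A = 8.413 MeV
boron-10: Σm = 5(1.0072765) + 5(1.0087) = 10.0798825 u; Δm = 0.0696925 u; E_B = 64.918 MeV; E_B/A = 6.492 MeV
barium-138 has the higher binding energy per nucleon, so it is the more tightly bound nucleus.

barium-138; 8.41 MeV/nucleon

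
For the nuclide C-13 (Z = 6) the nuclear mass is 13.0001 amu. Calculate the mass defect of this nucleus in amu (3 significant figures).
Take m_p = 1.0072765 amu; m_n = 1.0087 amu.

0.104 amu

Total constituent mass: 6 × 1.0072765 + 7 × 1.0087 = 13.1045590 amu
Δm = 13.1045590 − 13.0001 = 0.1044590 amu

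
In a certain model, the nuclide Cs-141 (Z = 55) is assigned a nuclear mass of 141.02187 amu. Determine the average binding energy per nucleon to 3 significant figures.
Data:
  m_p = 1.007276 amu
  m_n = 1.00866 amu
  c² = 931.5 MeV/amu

7.42 MeV/nucleon

With 55 protons and 86 neutrons (A = 141):
Mass of separated nucleons = 55(1.007276) + 86(1.00866) = 55.400180 + 86.74476 = 142.144940 amu
Mass defect Δm = 142.144940 − 141.02187 = 1.123070 amu
Converting to energy: 1.123070 amu × 931.5 MeV/amu = 1046.14 MeV
Per nucleon: 1046.14 / 141 = 7.419 MeV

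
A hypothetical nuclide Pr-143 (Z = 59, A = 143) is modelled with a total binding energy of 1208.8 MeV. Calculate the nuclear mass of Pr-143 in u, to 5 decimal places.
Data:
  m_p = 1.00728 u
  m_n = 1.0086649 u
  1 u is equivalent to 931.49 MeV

Mass defect = 1208.8 MeV / (931.49 MeV/u) = 1.2977058 u
Constituent mass = 59(1.00728) + 84(1.0086649) = 144.1573716 u
Nuclear mass = 144.1573716 − 1.2977058 = 142.8596658 u ≈ 142.85967 u (to 5 decimal places)

142.85967 u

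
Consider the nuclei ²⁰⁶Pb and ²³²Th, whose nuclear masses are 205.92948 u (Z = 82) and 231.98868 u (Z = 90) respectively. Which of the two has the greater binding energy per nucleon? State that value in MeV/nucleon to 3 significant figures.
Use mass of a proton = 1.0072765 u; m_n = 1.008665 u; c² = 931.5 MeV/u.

²⁰⁶Pb: Σm = 82(1.0072765) + 124(1.008665) = 207.6711330 u; Δm = 1.7416530 u; E_B = 1622.3 MeV; E_B/A = 7.875 MeV
²³²Th: Σm = 90(1.0072765) + 142(1.008665) = 233.8853150 u; Δm = 1.8966350 u; E_B = 1766.7 MeV; E_B/A = 7.615 MeV
²⁰⁶Pb has the higher binding energy per nucleon, so it is the more tightly bound nucleus.

²⁰⁶Pb; 7.88 MeV/nucleon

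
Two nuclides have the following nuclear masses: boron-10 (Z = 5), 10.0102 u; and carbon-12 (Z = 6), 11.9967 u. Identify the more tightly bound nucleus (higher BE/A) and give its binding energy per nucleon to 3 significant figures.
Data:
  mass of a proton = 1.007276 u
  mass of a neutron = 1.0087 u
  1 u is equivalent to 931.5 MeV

carbon-12; 7.70 MeV/nucleon

boron-10: Σm = 5(1.007276) + 5(1.0087) = 10.079880 u; Δm = 0.069680 u; E_B = 64.907 MeV; E_B/A = 6.491 MeV
carbon-12: Σm = 6(1.007276) + 6(1.0087) = 12.095856 u; Δm = 0.099156 u; E_B = 92.364 MeV; E_B/A = 7.697 MeV
carbon-12 has the higher binding energy per nucleon, so it is the more tightly bound nucleus.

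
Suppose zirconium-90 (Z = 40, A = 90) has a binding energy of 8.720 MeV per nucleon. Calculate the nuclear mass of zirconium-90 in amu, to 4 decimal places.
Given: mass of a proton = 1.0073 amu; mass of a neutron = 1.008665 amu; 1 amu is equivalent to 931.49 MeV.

89.8827 amu

Total binding energy = 90 × 8.720 = 784.800 MeV
Mass defect = 784.800 MeV / (931.49 MeV/amu) = 0.842521 amu
Constituent mass = 40(1.0073) + 50(1.008665) = 90.725250 amu
Nuclear mass = 90.725250 − 0.842521 = 89.882729 amu ≈ 89.8827 amu (to 4 decimal places)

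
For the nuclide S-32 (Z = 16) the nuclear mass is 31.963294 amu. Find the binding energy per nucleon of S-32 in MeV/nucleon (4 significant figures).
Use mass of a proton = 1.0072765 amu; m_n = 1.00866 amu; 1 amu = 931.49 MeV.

Z = 16, so N = A − Z = 32 − 16 = 16.
Total constituent mass: 16 × 1.0072765 + 16 × 1.00866 = 32.2549840 amu
The mass defect is 32.2549840 − 31.963294 = 0.2916900 amu.
Binding energy = Δm·c² = 0.2916900 × 931.49 MeV/amu = 271.706 MeV
Dividing by A = 32 gives 8.491 MeV per nucleon.

8.491 MeV/nucleon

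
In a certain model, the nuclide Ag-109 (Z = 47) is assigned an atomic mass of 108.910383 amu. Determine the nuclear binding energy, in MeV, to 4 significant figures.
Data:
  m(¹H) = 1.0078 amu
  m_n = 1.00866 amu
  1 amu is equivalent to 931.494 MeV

925.1 MeV

Z = 47, so N = A − Z = 109 − 47 = 62.
Mass of separated nucleons = 47(1.0078) + 62(1.00866) = 47.3666 + 62.53692 = 109.90352 amu
The mass defect is 109.90352 − 108.910383 = 0.993137 amu.
Binding energy = Δm·c² = 0.993137 × 931.494 MeV/amu = 925.101 MeV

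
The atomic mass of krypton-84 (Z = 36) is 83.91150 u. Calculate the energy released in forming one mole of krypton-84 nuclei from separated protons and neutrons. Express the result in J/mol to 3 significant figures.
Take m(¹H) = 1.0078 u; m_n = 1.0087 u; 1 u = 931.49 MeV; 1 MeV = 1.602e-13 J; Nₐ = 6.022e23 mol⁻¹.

7.07e+13 J/mol

Z = 36, so N = A − Z = 84 − 36 = 48.
Σm = 36·m(¹H) + 48·m_n = 36.2808 + 48.4176 = 84.6984 u
Mass defect Δm = 84.6984 − 83.91150 = 0.78690 u
E_B = 0.78690 × 931.49 = 732.989 MeV
Per nucleus in joules: 732.989 MeV × 1.602e-13 J/MeV = 1.1742e-10 J
Per mole: 1.1742e-10 J × 6.022e23 mol⁻¹ = 7.0710e+13 J/mol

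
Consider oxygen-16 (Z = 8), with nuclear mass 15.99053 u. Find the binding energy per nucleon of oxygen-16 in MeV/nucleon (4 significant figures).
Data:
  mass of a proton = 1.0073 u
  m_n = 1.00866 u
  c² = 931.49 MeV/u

Mass of separated nucleons = 8(1.0073) + 8(1.00866) = 8.0584 + 8.06928 = 16.12768 u
The mass defect is 16.12768 − 15.99053 = 0.13715 u.
Converting to energy: 0.13715 u × 931.49 MeV/u = 127.754 MeV
BE/A = 127.754 MeV / 16 = 7.985 MeV/nucleon

7.985 MeV/nucleon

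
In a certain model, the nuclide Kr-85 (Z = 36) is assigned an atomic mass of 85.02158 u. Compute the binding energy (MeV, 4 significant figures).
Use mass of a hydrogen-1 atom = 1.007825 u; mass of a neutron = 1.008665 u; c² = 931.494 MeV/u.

With 36 protons and 49 neutrons (A = 85):
Mass of separated nucleons = 36(1.007825) + 49(1.008665) = 36.281700 + 49.424585 = 85.706285 u
Δm = 85.706285 − 85.02158 = 0.684705 u
E_B = 0.684705 × 931.494 = 637.799 MeV

637.8 MeV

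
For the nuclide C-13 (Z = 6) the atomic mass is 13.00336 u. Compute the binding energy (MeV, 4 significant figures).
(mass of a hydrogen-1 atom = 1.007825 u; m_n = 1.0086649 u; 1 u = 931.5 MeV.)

With 6 protons and 7 neutrons (A = 13):
Total constituent mass: 6 × 1.007825 + 7 × 1.0086649 = 13.1076043 u
Mass defect Δm = 13.1076043 − 13.00336 = 0.1042443 u
Converting to energy: 0.1042443 u × 931.5 MeV/u = 97.1036 MeV

97.10 MeV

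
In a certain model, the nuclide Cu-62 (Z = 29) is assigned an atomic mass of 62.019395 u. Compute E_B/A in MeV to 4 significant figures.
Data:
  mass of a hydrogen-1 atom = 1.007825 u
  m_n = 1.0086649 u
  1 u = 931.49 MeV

7.414 MeV/nucleon

The nucleus contains 29 protons and 62 − 29 = 33 neutrons.
Σm = 29·m(¹H) + 33·m_n = 29.226925 + 33.2859417 = 62.5128667 u
Δm = 62.5128667 − 62.019395 = 0.4934717 u
E_B = 0.4934717 × 931.49 = 459.664 MeV
BE/A = 459.664 MeV / 62 = 7.414 MeV/nucleon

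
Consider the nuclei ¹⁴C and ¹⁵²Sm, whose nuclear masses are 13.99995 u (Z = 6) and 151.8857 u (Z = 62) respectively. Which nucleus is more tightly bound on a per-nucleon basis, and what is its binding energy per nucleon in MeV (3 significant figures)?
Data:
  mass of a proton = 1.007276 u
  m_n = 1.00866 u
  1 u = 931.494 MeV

¹⁵²Sm; 8.24 MeV/nucleon

¹⁴C: Σm = 6(1.007276) + 8(1.00866) = 14.112936 u; Δm = 0.112986 u; E_B = 105.25 MeV; E_B/A = 7.518 MeV
¹⁵²Sm: Σm = 62(1.007276) + 90(1.00866) = 153.230512 u; Δm = 1.344812 u; E_B = 1252.7 MeV; E_B/A = 8.241 MeV
¹⁵²Sm has the higher binding energy per nucleon, so it is the more tightly bound nucleus.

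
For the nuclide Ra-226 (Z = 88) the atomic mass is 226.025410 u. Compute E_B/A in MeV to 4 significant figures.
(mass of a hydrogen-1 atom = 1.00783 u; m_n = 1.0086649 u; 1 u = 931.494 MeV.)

The nucleus contains 88 protons and 226 − 88 = 138 neutrons.
Total constituent mass: 88 × 1.00783 + 138 × 1.0086649 = 227.8847962 u
The mass defect is 227.8847962 − 226.025410 = 1.8593862 u.
E_B = 1.8593862 × 931.494 = 1732.01 MeV
BE/A = 1732.01 MeV / 226 = 7.664 MeV/nucleon

7.664 MeV/nucleon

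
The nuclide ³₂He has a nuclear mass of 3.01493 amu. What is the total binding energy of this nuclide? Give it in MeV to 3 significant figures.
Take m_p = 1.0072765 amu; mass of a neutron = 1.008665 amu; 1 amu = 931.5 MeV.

7.72 MeV

Z = 2, so N = A − Z = 3 − 2 = 1.
Total constituent mass: 2 × 1.0072765 + 1 × 1.008665 = 3.0232180 amu
The mass defect is 3.0232180 − 3.01493 = 0.0082880 amu.
Converting to energy: 0.0082880 amu × 931.5 MeV/amu = 7.72027 MeV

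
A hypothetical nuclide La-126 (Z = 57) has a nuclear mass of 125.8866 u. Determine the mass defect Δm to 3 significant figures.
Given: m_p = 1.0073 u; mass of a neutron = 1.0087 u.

With 57 protons and 69 neutrons (A = 126):
Mass of separated nucleons = 57(1.0073) + 69(1.0087) = 57.4161 + 69.6003 = 127.0164 u
The mass defect is 127.0164 − 125.8866 = 1.1298 u.

1.13 u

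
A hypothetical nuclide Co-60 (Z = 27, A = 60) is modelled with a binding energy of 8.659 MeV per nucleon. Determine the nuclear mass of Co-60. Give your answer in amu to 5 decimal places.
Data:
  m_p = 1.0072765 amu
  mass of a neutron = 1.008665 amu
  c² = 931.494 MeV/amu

Total binding energy = 60 × 8.659 = 519.540 MeV
Mass defect = 519.540 MeV / (931.494 MeV/amu) = 0.5577492 amu
Constituent mass = 27(1.0072765) + 33(1.008665) = 60.4824105 amu
Nuclear mass = 60.4824105 − 0.5577492 = 59.9246613 amu ≈ 59.92466 amu (to 5 decimal places)

59.92466 amu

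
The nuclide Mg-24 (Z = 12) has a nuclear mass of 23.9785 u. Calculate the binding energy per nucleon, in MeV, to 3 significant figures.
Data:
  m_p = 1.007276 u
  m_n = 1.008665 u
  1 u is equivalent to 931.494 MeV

Z = 12, so N = A − Z = 24 − 12 = 12.
Mass of separated nucleons = 12(1.007276) + 12(1.008665) = 12.087312 + 12.103980 = 24.191292 u
Mass defect Δm = 24.191292 − 23.9785 = 0.212792 u
E_B = 0.212792 × 931.494 = 198.214 MeV
BE/A = 198.214 MeV / 24 = 8.259 MeV/nucleon

8.26 MeV/nucleon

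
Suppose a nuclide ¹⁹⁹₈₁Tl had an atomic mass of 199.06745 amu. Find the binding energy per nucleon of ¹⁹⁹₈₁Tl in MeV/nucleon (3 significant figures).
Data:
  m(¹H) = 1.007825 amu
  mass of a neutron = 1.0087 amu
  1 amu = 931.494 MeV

The nucleus contains 81 protons and 199 − 81 = 118 neutrons.
Σm = 81·m(¹H) + 118·m_n = 81.633825 + 119.0266 = 200.660425 amu
Mass defect Δm = 200.660425 − 199.06745 = 1.592975 amu
E_B = 1.592975 × 931.494 = 1483.85 MeV
Dividing by A = 199 gives 7.457 MeV per nucleon.

7.46 MeV/nucleon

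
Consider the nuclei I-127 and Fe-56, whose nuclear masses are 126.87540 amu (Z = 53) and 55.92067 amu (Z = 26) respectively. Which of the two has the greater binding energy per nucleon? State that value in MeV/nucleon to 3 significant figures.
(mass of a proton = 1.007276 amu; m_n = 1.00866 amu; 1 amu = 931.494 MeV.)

I-127: Σm = 53(1.007276) + 74(1.00866) = 128.026468 amu; Δm = 1.151068 amu; E_B = 1072.2 MeV; E_B/A = 8.443 MeV
Fe-56: Σm = 26(1.007276) + 30(1.00866) = 56.448976 amu; Δm = 0.528306 amu; E_B = 492.11 MeV; E_B/A = 8.788 MeV
Fe-56 has the higher binding energy per nucleon, so it is the more tightly bound nucleus.

Fe-56; 8.79 MeV/nucleon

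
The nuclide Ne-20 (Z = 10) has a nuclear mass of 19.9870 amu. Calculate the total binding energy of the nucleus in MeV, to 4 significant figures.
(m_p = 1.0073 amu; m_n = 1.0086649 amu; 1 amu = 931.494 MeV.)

Σm = 10·m_p + 10·m_n = 10.0730 + 10.0866490 = 20.1596490 amu
The mass defect is 20.1596490 − 19.9870 = 0.1726490 amu.
E_B = 0.1726490 × 931.494 = 160.822 MeV

160.8 MeV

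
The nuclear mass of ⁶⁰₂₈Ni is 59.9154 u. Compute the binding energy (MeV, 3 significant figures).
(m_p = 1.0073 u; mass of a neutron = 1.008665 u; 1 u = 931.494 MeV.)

Total constituent mass: 28 × 1.0073 + 32 × 1.008665 = 60.481680 u
Mass defect Δm = 60.481680 − 59.9154 = 0.566280 u
Binding energy = Δm·c² = 0.566280 × 931.494 MeV/u = 527.486 MeV

527 MeV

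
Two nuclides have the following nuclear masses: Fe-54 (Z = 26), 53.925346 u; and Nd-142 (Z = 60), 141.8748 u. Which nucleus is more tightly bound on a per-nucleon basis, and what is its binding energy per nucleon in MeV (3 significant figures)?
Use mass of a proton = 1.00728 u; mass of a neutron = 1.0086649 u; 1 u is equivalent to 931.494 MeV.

Fe-54: Σm = 26(1.00728) + 28(1.0086649) = 54.4318972 u; Δm = 0.5065512 u; E_B = 471.85 MeV; E_B/A = 8.738 MeV
Nd-142: Σm = 60(1.00728) + 82(1.0086649) = 143.1473218 u; Δm = 1.2725218 u; E_B = 1185.35 MeV; E_B/A = 8.348 MeV
Fe-54 has the higher binding energy per nucleon, so it is the more tightly bound nucleus.

Fe-54; 8.74 MeV/nucleon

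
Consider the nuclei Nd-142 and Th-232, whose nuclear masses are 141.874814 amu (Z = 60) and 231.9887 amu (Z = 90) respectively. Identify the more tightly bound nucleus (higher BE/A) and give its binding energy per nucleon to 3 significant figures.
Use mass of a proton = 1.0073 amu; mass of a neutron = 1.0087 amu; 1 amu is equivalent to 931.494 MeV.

Nd-142: Σm = 60(1.0073) + 82(1.0087) = 143.1514 amu; Δm = 1.276586 amu; E_B = 1189.1 MeV; E_B/A = 8.374 MeV
Th-232: Σm = 90(1.0073) + 142(1.0087) = 233.8924 amu; Δm = 1.9037 amu; E_B = 1773.29 MeV; E_B/A = 7.643 MeV
Nd-142 has the higher binding energy per nucleon, so it is the more tightly bound nucleus.

Nd-142; 8.37 MeV/nucleon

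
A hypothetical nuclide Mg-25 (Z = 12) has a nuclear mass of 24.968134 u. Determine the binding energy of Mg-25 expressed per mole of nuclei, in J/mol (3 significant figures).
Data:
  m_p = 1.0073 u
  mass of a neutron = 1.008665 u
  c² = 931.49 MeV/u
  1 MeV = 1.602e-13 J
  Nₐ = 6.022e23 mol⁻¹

2.09e+13 J/mol

Σm = 12·m_p + 13·m_n = 12.0876 + 13.112645 = 25.200245 u
The mass defect is 25.200245 − 24.968134 = 0.232111 u.
Binding energy = Δm·c² = 0.232111 × 931.49 MeV/u = 216.209 MeV
Per nucleus in joules: 216.209 MeV × 1.602e-13 J/MeV = 3.4637e-11 J
Per mole: 3.4637e-11 J × 6.022e23 mol⁻¹ = 2.0858e+13 J/mol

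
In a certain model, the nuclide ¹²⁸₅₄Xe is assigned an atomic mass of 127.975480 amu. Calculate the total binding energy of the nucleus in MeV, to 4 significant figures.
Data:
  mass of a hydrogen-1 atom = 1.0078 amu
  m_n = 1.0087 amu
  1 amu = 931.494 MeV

1015 MeV

Mass of separated nucleons = 54(1.0078) + 74(1.0087) = 54.4212 + 74.6438 = 129.0650 amu
Mass defect Δm = 129.0650 − 127.975480 = 1.089520 amu
Binding energy = Δm·c² = 1.089520 × 931.494 MeV/amu = 1014.88 MeV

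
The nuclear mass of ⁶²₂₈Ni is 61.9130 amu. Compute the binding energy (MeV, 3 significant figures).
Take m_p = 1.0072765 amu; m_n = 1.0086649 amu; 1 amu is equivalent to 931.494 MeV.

545 MeV

With 28 protons and 34 neutrons (A = 62):
Total constituent mass: 28 × 1.0072765 + 34 × 1.0086649 = 62.4983486 amu
Mass defect Δm = 62.4983486 − 61.9130 = 0.5853486 amu
E_B = 0.5853486 × 931.494 = 545.249 MeV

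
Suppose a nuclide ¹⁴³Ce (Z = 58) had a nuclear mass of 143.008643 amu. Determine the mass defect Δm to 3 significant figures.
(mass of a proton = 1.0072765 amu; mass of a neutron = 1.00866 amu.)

Mass of separated nucleons = 58(1.0072765) + 85(1.00866) = 58.4220370 + 85.73610 = 144.1581370 amu
Mass defect Δm = 144.1581370 − 143.008643 = 1.1494940 amu

1.15 amu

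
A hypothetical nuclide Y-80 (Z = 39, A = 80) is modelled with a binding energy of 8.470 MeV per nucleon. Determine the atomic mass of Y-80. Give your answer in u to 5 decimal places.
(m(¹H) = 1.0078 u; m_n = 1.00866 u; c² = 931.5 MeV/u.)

79.93183 u

Total binding energy = 80 × 8.470 = 677.600 MeV
Mass defect = 677.600 MeV / (931.5 MeV/u) = 0.7274289 u
Constituent mass = 39(1.0078) + 41(1.00866) = 80.65926 u
Atomic mass = 80.65926 − 0.7274289 = 79.9318311 u ≈ 79.93183 u (to 5 decimal places)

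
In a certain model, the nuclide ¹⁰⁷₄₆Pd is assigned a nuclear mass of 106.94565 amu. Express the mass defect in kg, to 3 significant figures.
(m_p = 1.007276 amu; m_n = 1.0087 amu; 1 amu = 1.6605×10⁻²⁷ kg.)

1.53e-27 kg

Σm = 46·m_p + 61·m_n = 46.334696 + 61.5307 = 107.865396 amu
The mass defect is 107.865396 − 106.94565 = 0.919746 amu.
In SI units: 0.919746 amu × 1.6605×10⁻²⁷ kg/amu = 1.5272e-27 kg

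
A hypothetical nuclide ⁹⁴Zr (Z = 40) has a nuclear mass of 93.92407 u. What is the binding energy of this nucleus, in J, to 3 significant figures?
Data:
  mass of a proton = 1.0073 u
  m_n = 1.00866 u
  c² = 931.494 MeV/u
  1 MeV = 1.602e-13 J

1.25e-10 J

The nucleus contains 40 protons and 94 − 40 = 54 neutrons.
Total constituent mass: 40 × 1.0073 + 54 × 1.00866 = 94.75964 u
Δm = 94.75964 − 93.92407 = 0.83557 u
E_B = 0.83557 × 931.494 = 778.328 MeV
In joules: 778.328 MeV × 1.602e-13 J/MeV = 1.2469e-10 J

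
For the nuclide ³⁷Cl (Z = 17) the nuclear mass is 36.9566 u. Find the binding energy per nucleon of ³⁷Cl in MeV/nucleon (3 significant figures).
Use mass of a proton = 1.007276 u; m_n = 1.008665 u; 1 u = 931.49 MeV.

With 17 protons and 20 neutrons (A = 37):
Total constituent mass: 17 × 1.007276 + 20 × 1.008665 = 37.296992 u
Mass defect Δm = 37.296992 − 36.9566 = 0.340392 u
Binding energy = Δm·c² = 0.340392 × 931.49 MeV/u = 317.072 MeV
Per nucleon: 317.072 / 37 = 8.570 MeV

8.57 MeV/nucleon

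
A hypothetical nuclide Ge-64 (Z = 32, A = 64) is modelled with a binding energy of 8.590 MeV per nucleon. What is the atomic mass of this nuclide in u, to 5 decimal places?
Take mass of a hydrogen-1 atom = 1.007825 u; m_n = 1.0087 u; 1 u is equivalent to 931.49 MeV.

Total binding energy = 64 × 8.590 = 549.760 MeV
Mass defect = 549.760 MeV / (931.49 MeV/u) = 0.5901942 u
Constituent mass = 32(1.007825) + 32(1.0087) = 64.528800 u
Atomic mass = 64.528800 − 0.5901942 = 63.9386058 u ≈ 63.93861 u (to 5 decimal places)

63.93861 u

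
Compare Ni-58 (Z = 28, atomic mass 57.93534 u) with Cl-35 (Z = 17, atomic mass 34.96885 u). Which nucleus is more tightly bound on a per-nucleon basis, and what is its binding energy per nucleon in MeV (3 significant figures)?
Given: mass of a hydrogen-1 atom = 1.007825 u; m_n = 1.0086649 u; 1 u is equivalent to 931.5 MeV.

Ni-58: Σm = 28(1.007825) + 30(1.0086649) = 58.4790470 u; Δm = 0.5437070 u; E_B = 506.46 MeV; E_B/A = 8.732 MeV
Cl-35: Σm = 17(1.007825) + 18(1.0086649) = 35.2889932 u; Δm = 0.3201432 u; E_B = 298.21 MeV; E_B/A = 8.520 MeV
Ni-58 has the higher binding energy per nucleon, so it is the more tightly bound nucleus.

Ni-58; 8.73 MeV/nucleon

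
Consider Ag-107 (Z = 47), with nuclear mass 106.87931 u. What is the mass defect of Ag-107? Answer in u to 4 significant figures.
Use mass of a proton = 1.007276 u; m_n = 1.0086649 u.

0.9826 u

The nucleus contains 47 protons and 107 − 47 = 60 neutrons.
Total constituent mass: 47 × 1.007276 + 60 × 1.0086649 = 107.8618660 u
The mass defect is 107.8618660 − 106.87931 = 0.9825560 u.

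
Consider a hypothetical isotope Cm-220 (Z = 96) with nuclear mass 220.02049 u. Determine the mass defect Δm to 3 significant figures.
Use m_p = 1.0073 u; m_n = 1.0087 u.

The nucleus contains 96 protons and 220 − 96 = 124 neutrons.
Σm = 96·m_p + 124·m_n = 96.7008 + 125.0788 = 221.7796 u
The mass defect is 221.7796 − 220.02049 = 1.75911 u.

1.76 u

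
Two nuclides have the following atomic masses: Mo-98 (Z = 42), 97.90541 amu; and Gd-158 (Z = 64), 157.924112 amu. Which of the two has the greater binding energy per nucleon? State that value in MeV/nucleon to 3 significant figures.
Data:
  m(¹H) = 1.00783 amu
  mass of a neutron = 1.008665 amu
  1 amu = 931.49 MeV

Mo-98; 8.64 MeV/nucleon

Mo-98: Σm = 42(1.00783) + 56(1.008665) = 98.814100 amu; Δm = 0.908690 amu; E_B = 846.44 MeV; E_B/A = 8.637 MeV
Gd-158: Σm = 64(1.00783) + 94(1.008665) = 159.315630 amu; Δm = 1.391518 amu; E_B = 1296.2 MeV; E_B/A = 8.204 MeV
Mo-98 has the higher binding energy per nucleon, so it is the more tightly bound nucleus.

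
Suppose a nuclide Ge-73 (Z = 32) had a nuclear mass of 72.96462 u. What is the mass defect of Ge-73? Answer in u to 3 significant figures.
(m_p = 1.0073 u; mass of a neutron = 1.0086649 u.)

0.624 u

With 32 protons and 41 neutrons (A = 73):
Σm = 32·m_p + 41·m_n = 32.2336 + 41.3552609 = 73.5888609 u
The mass defect is 73.5888609 − 72.96462 = 0.6242409 u.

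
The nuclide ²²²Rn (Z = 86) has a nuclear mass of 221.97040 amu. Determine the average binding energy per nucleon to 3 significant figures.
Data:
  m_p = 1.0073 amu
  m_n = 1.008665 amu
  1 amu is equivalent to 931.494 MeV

With 86 protons and 136 neutrons (A = 222):
Mass of separated nucleons = 86(1.0073) + 136(1.008665) = 86.6278 + 137.178440 = 223.806240 amu
Mass defect Δm = 223.806240 − 221.97040 = 1.835840 amu
E_B = 1.835840 × 931.494 = 1710.07 MeV
Per nucleon: 1710.07 / 222 = 7.703 MeV

7.70 MeV/nucleon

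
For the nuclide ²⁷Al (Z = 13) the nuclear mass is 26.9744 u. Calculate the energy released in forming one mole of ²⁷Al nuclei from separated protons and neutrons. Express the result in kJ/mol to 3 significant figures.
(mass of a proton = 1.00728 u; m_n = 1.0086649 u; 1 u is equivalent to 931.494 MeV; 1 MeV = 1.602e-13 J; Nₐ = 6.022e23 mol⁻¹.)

Mass of separated nucleons = 13(1.00728) + 14(1.0086649) = 13.09464 + 14.1213086 = 27.2159486 u
Δm = 27.2159486 − 26.9744 = 0.2415486 u
Converting to energy: 0.2415486 u × 931.494 MeV/u = 225.001 MeV
Per nucleus in joules: 225.001 MeV × 1.602e-13 J/MeV = 3.6045e-11 J
Per mole: 3.6045e-11 J × 6.022e23 mol⁻¹ = 2.1706e+13 J/mol

2.17e+10 kJ/mol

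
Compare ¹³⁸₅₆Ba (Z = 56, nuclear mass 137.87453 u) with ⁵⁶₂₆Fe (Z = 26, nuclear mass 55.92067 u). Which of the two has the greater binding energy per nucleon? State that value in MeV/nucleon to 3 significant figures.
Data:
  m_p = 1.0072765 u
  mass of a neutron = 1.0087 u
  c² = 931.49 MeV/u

¹³⁸₅₆Ba: Σm = 56(1.0072765) + 82(1.0087) = 139.1208840 u; Δm = 1.2463540 u; E_B = 1161.0 MeV; E_B/A = 8.413 MeV
⁵⁶₂₆Fe: Σm = 26(1.0072765) + 30(1.0087) = 56.4501890 u; Δm = 0.5295190 u; E_B = 493.24 MeV; E_B/A = 8.808 MeV
⁵⁶₂₆Fe has the higher binding energy per nucleon, so it is the more tightly bound nucleus.

⁵⁶₂₆Fe; 8.81 MeV/nucleon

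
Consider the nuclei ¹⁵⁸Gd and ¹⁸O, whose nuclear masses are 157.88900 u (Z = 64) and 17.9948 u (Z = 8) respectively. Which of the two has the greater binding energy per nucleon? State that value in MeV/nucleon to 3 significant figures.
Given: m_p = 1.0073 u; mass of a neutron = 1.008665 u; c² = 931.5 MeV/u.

¹⁵⁸Gd: Σm = 64(1.0073) + 94(1.008665) = 159.281710 u; Δm = 1.392710 u; E_B = 1297.3 MeV; E_B/A = 8.211 MeV
¹⁸O: Σm = 8(1.0073) + 10(1.008665) = 18.145050 u; Δm = 0.150250 u; E_B = 139.958 MeV; E_B/A = 7.775 MeV
¹⁵⁸Gd has the higher binding energy per nucleon, so it is the more tightly bound nucleus.

¹⁵⁸Gd; 8.21 MeV/nucleon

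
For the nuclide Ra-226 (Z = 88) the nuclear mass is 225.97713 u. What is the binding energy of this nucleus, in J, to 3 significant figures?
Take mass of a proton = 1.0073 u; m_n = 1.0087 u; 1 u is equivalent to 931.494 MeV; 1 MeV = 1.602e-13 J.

Total constituent mass: 88 × 1.0073 + 138 × 1.0087 = 227.8430 u
Mass defect Δm = 227.8430 − 225.97713 = 1.86587 u
Converting to energy: 1.86587 u × 931.494 MeV/u = 1738.05 MeV
In joules: 1738.05 MeV × 1.602e-13 J/MeV = 2.7844e-10 J

2.78e-10 J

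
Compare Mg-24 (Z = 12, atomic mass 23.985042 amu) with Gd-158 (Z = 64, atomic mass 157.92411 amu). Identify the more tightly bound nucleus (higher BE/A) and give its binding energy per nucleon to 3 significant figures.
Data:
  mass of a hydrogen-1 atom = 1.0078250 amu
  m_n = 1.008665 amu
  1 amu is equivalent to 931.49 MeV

Mg-24; 8.26 MeV/nucleon

Mg-24: Σm = 12(1.0078250) + 12(1.008665) = 24.1978800 amu; Δm = 0.2128380 amu; E_B = 198.26 MeV; E_B/A = 8.261 MeV
Gd-158: Σm = 64(1.0078250) + 94(1.008665) = 159.3153100 amu; Δm = 1.3912000 amu; E_B = 1295.9 MeV; E_B/A = 8.202 MeV
Mg-24 has the higher binding energy per nucleon, so it is the more tightly bound nucleus.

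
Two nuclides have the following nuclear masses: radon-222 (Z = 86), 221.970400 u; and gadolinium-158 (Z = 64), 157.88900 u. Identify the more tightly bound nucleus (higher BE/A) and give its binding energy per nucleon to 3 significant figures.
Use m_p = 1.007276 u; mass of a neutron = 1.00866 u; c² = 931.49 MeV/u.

gadolinium-158; 8.20 MeV/nucleon

radon-222: Σm = 86(1.007276) + 136(1.00866) = 223.803496 u; Δm = 1.833096 u; E_B = 1707.5 MeV; E_B/A = 7.691 MeV
gadolinium-158: Σm = 64(1.007276) + 94(1.00866) = 159.279704 u; Δm = 1.390704 u; E_B = 1295.4 MeV; E_B/A = 8.199 MeV
gadolinium-158 has the higher binding energy per nucleon, so it is the more tightly bound nucleus.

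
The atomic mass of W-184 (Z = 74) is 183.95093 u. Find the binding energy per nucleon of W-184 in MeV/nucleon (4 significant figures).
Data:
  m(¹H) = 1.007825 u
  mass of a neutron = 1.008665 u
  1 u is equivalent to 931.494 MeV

8.005 MeV/nucleon

Total constituent mass: 74 × 1.007825 + 110 × 1.008665 = 185.532200 u
Mass defect Δm = 185.532200 − 183.95093 = 1.581270 u
Converting to energy: 1.581270 u × 931.494 MeV/u = 1472.94 MeV
Per nucleon: 1472.94 / 184 = 8.005 MeV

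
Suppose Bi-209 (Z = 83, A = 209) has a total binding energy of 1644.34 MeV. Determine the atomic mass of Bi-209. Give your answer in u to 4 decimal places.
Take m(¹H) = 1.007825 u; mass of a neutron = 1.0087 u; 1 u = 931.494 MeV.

208.9804 u

Mass defect = 1644.34 MeV / (931.494 MeV/u) = 1.765272 u
Constituent mass = 83(1.007825) + 126(1.0087) = 210.745675 u
Atomic mass = 210.745675 − 1.765272 = 208.980403 u ≈ 208.9804 u (to 4 decimal places)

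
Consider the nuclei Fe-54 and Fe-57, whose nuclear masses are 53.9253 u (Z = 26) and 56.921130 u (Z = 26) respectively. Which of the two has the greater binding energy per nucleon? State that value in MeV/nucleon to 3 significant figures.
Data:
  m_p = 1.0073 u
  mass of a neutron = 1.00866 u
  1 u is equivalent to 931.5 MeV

Fe-57; 8.78 MeV/nucleon

Fe-54: Σm = 26(1.0073) + 28(1.00866) = 54.43228 u; Δm = 0.50698 u; E_B = 472.25 MeV; E_B/A = 8.745 MeV
Fe-57: Σm = 26(1.0073) + 31(1.00866) = 57.45826 u; Δm = 0.537130 u; E_B = 500.34 MeV; E_B/A = 8.778 MeV
Fe-57 has the higher binding energy per nucleon, so it is the more tightly bound nucleus.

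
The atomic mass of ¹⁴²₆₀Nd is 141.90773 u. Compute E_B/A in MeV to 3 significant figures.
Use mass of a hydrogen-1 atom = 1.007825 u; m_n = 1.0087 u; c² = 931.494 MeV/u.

8.36 MeV/nucleon

Z = 60, so N = A − Z = 142 − 60 = 82.
Σm = 60·m(¹H) + 82·m_n = 60.469500 + 82.7134 = 143.182900 u
The mass defect is 143.182900 − 141.90773 = 1.275170 u.
E_B = 1.275170 × 931.494 = 1187.81 MeV
BE/A = 1187.81 MeV / 142 = 8.3649 MeV/nucleon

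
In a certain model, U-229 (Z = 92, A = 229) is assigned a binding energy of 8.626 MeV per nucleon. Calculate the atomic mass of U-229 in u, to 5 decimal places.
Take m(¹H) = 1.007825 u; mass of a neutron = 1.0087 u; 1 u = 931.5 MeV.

228.79118 u

Total binding energy = 229 × 8.626 = 1975.354 MeV
Mass defect = 1975.354 MeV / (931.5 MeV/u) = 2.1206162 u
Constituent mass = 92(1.007825) + 137(1.0087) = 230.911800 u
Atomic mass = 230.911800 − 2.1206162 = 228.7911838 u ≈ 228.79118 u (to 5 decimal places)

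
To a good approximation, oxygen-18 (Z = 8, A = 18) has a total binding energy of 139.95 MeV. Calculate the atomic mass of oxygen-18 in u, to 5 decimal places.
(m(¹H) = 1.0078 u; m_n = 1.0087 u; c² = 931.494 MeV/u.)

Mass defect = 139.95 MeV / (931.494 MeV/u) = 0.1502425 u
Constituent mass = 8(1.0078) + 10(1.0087) = 18.1494 u
Atomic mass = 18.1494 − 0.1502425 = 17.9991575 u ≈ 17.99916 u (to 5 decimal places)

17.99916 u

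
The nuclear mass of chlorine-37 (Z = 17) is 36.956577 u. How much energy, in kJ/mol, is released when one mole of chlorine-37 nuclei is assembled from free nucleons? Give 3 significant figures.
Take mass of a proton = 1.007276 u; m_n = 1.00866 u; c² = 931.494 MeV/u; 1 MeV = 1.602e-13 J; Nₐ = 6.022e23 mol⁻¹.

3.06e+10 kJ/mol

The nucleus contains 17 protons and 37 − 17 = 20 neutrons.
Total constituent mass: 17 × 1.007276 + 20 × 1.00866 = 37.296892 u
Δm = 37.296892 − 36.956577 = 0.340315 u
E_B = 0.340315 × 931.494 = 317.001 MeV
Per nucleus in joules: 317.001 MeV × 1.602e-13 J/MeV = 5.0784e-11 J
Per mole: 5.0784e-11 J × 6.022e23 mol⁻¹ = 3.0582e+13 J/mol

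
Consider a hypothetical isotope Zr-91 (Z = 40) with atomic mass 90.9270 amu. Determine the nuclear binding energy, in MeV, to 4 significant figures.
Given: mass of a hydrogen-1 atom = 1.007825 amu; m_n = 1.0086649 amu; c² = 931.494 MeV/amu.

The nucleus contains 40 protons and 91 − 40 = 51 neutrons.
Total constituent mass: 40 × 1.007825 + 51 × 1.0086649 = 91.7549099 amu
Mass defect Δm = 91.7549099 − 90.9270 = 0.8279099 amu
E_B = 0.8279099 × 931.494 = 771.193 MeV

771.2 MeV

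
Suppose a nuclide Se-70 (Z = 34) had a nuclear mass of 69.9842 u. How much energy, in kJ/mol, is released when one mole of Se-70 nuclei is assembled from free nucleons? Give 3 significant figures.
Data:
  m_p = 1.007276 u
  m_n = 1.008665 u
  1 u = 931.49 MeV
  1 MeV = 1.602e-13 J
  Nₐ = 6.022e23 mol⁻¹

5.17e+10 kJ/mol

The nucleus contains 34 protons and 70 − 34 = 36 neutrons.
Σm = 34·m_p + 36·m_n = 34.247384 + 36.311940 = 70.559324 u
The mass defect is 70.559324 − 69.9842 = 0.575124 u.
Binding energy = Δm·c² = 0.575124 × 931.49 MeV/u = 535.722 MeV
Per nucleus in joules: 535.722 MeV × 1.602e-13 J/MeV = 8.5823e-11 J
Per mole: 8.5823e-11 J × 6.022e23 mol⁻¹ = 5.1683e+13 J/mol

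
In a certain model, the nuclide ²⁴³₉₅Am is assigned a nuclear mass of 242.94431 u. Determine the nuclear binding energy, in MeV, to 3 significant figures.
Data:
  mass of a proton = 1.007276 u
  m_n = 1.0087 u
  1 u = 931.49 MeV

1900 MeV

With 95 protons and 148 neutrons (A = 243):
Total constituent mass: 95 × 1.007276 + 148 × 1.0087 = 244.978820 u
The mass defect is 244.978820 − 242.94431 = 2.034510 u.
Binding energy = Δm·c² = 2.034510 × 931.49 MeV/u = 1895.13 MeV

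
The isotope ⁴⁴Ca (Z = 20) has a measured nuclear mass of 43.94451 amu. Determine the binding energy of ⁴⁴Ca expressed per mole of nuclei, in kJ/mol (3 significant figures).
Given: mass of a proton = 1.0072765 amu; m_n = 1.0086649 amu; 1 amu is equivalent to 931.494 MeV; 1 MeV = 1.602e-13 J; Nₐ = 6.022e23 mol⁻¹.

3.68e+10 kJ/mol

Z = 20, so N = A − Z = 44 − 20 = 24.
Total constituent mass: 20 × 1.0072765 + 24 × 1.0086649 = 44.3534876 amu
Mass defect Δm = 44.3534876 − 43.94451 = 0.4089776 amu
E_B = 0.4089776 × 931.494 = 380.960 MeV
Per nucleus in joules: 380.960 MeV × 1.602e-13 J/MeV = 6.1030e-11 J
Per mole: 6.1030e-11 J × 6.022e23 mol⁻¹ = 3.6752e+13 J/mol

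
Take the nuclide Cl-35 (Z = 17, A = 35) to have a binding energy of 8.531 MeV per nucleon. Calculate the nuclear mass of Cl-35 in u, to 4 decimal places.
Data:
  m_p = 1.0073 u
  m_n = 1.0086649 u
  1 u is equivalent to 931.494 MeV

34.9595 u

Total binding energy = 35 × 8.531 = 298.585 MeV
Mass defect = 298.585 MeV / (931.494 MeV/u) = 0.320544 u
Constituent mass = 17(1.0073) + 18(1.0086649) = 35.2800682 u
Nuclear mass = 35.2800682 − 0.320544 = 34.9595242 u ≈ 34.9595 u (to 4 decimal places)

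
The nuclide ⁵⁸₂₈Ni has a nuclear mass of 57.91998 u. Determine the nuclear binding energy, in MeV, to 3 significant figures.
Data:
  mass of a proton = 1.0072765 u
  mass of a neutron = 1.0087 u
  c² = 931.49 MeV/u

Σm = 28·m_p + 30·m_n = 28.2037420 + 30.2610 = 58.4647420 u
The mass defect is 58.4647420 − 57.91998 = 0.5447620 u.
Converting to energy: 0.5447620 u × 931.49 MeV/u = 507.440 MeV

507 MeV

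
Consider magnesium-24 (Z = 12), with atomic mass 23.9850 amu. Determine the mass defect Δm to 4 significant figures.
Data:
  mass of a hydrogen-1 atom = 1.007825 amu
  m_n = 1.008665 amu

0.2129 amu

Z = 12, so N = A − Z = 24 − 12 = 12.
Mass of separated nucleons = 12(1.007825) + 12(1.008665) = 12.093900 + 12.103980 = 24.197880 amu
Δm = 24.197880 − 23.9850 = 0.212880 amu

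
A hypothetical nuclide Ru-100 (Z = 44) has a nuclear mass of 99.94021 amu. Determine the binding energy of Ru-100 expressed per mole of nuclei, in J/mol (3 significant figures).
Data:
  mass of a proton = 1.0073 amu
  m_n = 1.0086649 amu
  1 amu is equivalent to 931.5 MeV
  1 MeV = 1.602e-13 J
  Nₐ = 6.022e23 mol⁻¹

7.78e+13 J/mol

Mass of separated nucleons = 44(1.0073) + 56(1.0086649) = 44.3212 + 56.4852344 = 100.8064344 amu
The mass defect is 100.8064344 − 99.94021 = 0.8662244 amu.
Binding energy = Δm·c² = 0.8662244 × 931.5 MeV/amu = 806.888 MeV
Per nucleus in joules: 806.888 MeV × 1.602e-13 J/MeV = 1.2926e-10 J
Per mole: 1.2926e-10 J × 6.022e23 mol⁻¹ = 7.7840e+13 J/mol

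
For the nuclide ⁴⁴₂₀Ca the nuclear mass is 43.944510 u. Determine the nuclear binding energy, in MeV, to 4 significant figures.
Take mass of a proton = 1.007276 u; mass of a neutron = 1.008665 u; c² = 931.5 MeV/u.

The nucleus contains 20 protons and 44 − 20 = 24 neutrons.
Total constituent mass: 20 × 1.007276 + 24 × 1.008665 = 44.353480 u
The mass defect is 44.353480 − 43.944510 = 0.408970 u.
Converting to energy: 0.408970 u × 931.5 MeV/u = 380.956 MeV

381.0 MeV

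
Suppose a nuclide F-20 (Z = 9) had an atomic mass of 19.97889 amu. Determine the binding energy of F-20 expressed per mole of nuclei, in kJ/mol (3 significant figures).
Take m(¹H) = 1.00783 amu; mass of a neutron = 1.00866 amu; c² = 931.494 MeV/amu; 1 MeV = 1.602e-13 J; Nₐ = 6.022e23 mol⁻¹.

1.68e+10 kJ/mol

Σm = 9·m(¹H) + 11·m_n = 9.07047 + 11.09526 = 20.16573 amu
Δm = 20.16573 − 19.97889 = 0.18684 amu
E_B = 0.18684 × 931.494 = 174.040 MeV
Per nucleus in joules: 174.040 MeV × 1.602e-13 J/MeV = 2.7881e-11 J
Per mole: 2.7881e-11 J × 6.022e23 mol⁻¹ = 1.6790e+13 J/mol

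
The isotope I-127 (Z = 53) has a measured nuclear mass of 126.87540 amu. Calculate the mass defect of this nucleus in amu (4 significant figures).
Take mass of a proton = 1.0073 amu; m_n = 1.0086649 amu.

1.153 amu

Σm = 53·m_p + 74·m_n = 53.3869 + 74.6412026 = 128.0281026 amu
Mass defect Δm = 128.0281026 − 126.87540 = 1.1527026 amu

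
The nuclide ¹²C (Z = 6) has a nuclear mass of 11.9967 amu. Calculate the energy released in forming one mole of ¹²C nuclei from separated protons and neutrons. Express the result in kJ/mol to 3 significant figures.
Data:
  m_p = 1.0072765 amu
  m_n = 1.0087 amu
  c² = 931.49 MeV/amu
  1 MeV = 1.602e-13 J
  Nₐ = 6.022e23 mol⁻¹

8.91e+09 kJ/mol

With 6 protons and 6 neutrons (A = 12):
Mass of separated nucleons = 6(1.0072765) + 6(1.0087) = 6.0436590 + 6.0522 = 12.0958590 amu
Δm = 12.0958590 − 11.9967 = 0.0991590 amu
E_B = 0.0991590 × 931.49 = 92.3656 MeV
Per nucleus in joules: 92.3656 MeV × 1.602e-13 J/MeV = 1.4797e-11 J
Per mole: 1.4797e-11 J × 6.022e23 mol⁻¹ = 8.9108e+12 J/mol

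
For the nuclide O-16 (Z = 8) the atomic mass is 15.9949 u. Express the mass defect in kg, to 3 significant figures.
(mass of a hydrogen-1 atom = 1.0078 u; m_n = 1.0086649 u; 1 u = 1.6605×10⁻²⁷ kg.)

The nucleus contains 8 protons and 16 − 8 = 8 neutrons.
Total constituent mass: 8 × 1.0078 + 8 × 1.0086649 = 16.1317192 u
Δm = 16.1317192 − 15.9949 = 0.1368192 u
In SI units: 0.1368192 u × 1.6605×10⁻²⁷ kg/u = 2.2719e-28 kg

2.27e-28 kg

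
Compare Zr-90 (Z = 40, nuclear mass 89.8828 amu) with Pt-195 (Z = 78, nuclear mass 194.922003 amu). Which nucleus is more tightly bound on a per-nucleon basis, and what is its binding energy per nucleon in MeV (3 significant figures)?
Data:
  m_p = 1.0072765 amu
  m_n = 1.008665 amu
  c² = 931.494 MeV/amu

Zr-90; 8.71 MeV/nucleon

Zr-90: Σm = 40(1.0072765) + 50(1.008665) = 90.7243100 amu; Δm = 0.8415100 amu; E_B = 783.86 MeV; E_B/A = 8.710 MeV
Pt-195: Σm = 78(1.0072765) + 117(1.008665) = 196.5813720 amu; Δm = 1.6593690 amu; E_B = 1545.7 MeV; E_B/A = 7.927 MeV
Zr-90 has the higher binding energy per nucleon, so it is the more tightly bound nucleus.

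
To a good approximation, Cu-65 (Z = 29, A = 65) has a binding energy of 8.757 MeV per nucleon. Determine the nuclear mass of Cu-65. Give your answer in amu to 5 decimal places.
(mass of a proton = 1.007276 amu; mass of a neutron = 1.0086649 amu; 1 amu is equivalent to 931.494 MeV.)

64.91187 amu

Total binding energy = 65 × 8.757 = 569.205 MeV
Mass defect = 569.205 MeV / (931.494 MeV/amu) = 0.6110667 amu
Constituent mass = 29(1.007276) + 36(1.0086649) = 65.5229404 amu
Nuclear mass = 65.5229404 − 0.6110667 = 64.9118737 amu ≈ 64.91187 amu (to 5 decimal places)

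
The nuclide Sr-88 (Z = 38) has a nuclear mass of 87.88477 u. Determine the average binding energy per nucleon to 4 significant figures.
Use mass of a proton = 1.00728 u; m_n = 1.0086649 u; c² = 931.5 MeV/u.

The nucleus contains 38 protons and 88 − 38 = 50 neutrons.
Mass of separated nucleons = 38(1.00728) + 50(1.0086649) = 38.27664 + 50.4332450 = 88.7098850 u
The mass defect is 88.7098850 − 87.88477 = 0.8251150 u.
Converting to energy: 0.8251150 u × 931.5 MeV/u = 768.595 MeV
BE/A = 768.595 MeV / 88 = 8.734 MeV/nucleon

8.734 MeV/nucleon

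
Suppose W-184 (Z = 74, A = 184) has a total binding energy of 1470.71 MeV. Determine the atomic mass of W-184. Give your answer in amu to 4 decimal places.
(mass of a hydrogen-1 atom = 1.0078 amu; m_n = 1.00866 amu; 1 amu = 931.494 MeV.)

183.9509 amu

Mass defect = 1470.71 MeV / (931.494 MeV/amu) = 1.578872 amu
Constituent mass = 74(1.0078) + 110(1.00866) = 185.52980 amu
Atomic mass = 185.52980 − 1.578872 = 183.950928 amu ≈ 183.9509 amu (to 4 decimal places)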